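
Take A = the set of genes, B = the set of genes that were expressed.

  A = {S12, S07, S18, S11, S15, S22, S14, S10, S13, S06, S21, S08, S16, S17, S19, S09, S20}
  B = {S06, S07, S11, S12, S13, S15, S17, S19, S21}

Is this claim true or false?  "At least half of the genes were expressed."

The determiner here denotes the relation: |A ∩ B| ≥ |A ∖ B|.
|A| = 17, |A ∩ B| = 9, |A ∖ B| = 8.
9 > 8, so the statement is true.

True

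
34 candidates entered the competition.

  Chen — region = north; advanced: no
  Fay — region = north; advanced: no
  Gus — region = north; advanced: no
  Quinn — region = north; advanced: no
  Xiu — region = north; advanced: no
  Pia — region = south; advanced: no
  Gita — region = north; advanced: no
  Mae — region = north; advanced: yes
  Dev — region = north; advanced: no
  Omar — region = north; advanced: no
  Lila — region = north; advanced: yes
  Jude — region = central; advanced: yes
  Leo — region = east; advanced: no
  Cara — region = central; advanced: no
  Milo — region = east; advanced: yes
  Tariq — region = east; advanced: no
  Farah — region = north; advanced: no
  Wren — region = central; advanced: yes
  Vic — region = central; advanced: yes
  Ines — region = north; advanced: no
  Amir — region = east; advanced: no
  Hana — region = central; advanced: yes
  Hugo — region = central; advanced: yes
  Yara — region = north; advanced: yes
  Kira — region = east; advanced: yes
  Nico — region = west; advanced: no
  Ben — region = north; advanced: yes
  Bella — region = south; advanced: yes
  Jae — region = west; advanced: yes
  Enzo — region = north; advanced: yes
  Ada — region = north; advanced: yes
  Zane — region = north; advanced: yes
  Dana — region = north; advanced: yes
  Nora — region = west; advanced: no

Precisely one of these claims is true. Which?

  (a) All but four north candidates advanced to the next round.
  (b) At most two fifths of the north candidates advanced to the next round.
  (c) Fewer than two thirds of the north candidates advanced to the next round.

|A| = 18, |A ∩ B| = 8, |A ∖ B| = 10.
(a) requires |A ∖ B| = 4: false.
(b) requires |A ∩ B| / |A| ≤ 2/5: false.
(c) requires |A ∩ B| / |A| < 2/3: true.

(c)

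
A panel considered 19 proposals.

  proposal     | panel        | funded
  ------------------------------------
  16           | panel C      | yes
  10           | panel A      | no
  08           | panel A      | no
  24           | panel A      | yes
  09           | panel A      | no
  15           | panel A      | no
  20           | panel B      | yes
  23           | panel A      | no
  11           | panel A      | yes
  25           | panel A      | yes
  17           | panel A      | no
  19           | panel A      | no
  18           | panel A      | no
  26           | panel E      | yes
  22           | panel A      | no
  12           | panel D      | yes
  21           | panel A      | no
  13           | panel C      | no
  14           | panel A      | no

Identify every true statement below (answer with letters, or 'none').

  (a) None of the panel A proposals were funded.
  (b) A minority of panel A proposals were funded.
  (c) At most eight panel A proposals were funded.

(b), (c)

|A| = 14, |A ∩ B| = 3, |A ∖ B| = 11.
(a) A ∩ B = ∅ (|A ∩ B| = 0): fails.
(b) |A ∩ B| < |A ∖ B|: holds.
(c) |A ∩ B| ≤ 8: holds.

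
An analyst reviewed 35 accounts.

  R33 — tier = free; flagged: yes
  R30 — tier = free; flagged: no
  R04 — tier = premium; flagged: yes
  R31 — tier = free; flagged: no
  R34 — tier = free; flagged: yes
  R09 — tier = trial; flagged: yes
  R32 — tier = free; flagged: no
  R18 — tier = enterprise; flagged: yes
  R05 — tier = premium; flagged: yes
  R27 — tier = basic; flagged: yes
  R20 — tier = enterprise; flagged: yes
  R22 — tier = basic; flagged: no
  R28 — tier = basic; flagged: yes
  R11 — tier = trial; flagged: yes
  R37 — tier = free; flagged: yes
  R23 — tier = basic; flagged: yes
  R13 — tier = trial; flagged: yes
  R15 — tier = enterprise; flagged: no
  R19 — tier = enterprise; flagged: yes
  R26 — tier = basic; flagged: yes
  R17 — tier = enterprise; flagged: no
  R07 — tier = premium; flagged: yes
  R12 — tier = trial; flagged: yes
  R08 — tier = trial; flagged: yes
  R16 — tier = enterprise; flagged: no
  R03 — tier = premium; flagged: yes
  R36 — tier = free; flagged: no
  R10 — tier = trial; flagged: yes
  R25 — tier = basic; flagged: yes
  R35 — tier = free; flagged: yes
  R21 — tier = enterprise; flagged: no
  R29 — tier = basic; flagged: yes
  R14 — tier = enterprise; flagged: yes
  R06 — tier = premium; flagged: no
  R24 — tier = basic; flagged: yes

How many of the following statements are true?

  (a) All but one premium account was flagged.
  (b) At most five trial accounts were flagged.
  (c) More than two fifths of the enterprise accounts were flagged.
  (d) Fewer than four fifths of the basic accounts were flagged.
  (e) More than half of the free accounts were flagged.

2

(a) premium: |A| = 5, |A ∩ B| = 4; needs |A ∖ B| = 1 — true.
(b) trial: |A| = 6, |A ∩ B| = 6; needs |A ∩ B| ≤ 5 — false.
(c) enterprise: |A| = 8, |A ∩ B| = 4; needs |A ∩ B| / |A| > 2/5 — true.
(d) basic: |A| = 8, |A ∩ B| = 7; needs |A ∩ B| / |A| < 4/5 — false.
(e) free: |A| = 8, |A ∩ B| = 4; needs |A ∩ B| > |A ∖ B| — false.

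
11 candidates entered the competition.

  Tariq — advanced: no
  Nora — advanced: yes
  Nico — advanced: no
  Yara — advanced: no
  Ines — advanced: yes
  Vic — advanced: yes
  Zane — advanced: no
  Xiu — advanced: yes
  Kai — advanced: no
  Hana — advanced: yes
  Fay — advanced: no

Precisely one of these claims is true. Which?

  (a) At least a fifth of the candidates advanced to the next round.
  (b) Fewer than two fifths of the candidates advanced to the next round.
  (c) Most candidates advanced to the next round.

|A| = 11, |A ∩ B| = 5, |A ∖ B| = 6.
(a) requires |A ∩ B| / |A| ≥ 1/5: true.
(b) requires |A ∩ B| / |A| < 2/5: false.
(c) requires |A ∩ B| > |A ∖ B|: false.

(a)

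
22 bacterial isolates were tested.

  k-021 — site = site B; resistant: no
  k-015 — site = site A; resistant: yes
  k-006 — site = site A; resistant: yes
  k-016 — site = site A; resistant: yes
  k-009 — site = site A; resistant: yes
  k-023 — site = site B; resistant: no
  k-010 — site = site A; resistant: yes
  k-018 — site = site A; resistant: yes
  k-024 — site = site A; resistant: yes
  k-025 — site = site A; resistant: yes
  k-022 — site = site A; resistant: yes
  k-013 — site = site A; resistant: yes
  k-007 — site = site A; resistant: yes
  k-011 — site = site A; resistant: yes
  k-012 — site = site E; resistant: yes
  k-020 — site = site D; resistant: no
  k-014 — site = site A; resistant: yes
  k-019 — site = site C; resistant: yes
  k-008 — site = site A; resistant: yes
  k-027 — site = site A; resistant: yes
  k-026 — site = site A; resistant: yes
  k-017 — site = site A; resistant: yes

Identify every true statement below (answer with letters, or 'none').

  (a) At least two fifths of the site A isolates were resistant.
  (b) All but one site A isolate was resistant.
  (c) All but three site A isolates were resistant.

|A| = 17, |A ∩ B| = 17, |A ∖ B| = 0.
(a) |A ∩ B| / |A| ≥ 2/5: holds.
(b) |A ∖ B| = 1: fails.
(c) |A ∖ B| = 3: fails.

(a)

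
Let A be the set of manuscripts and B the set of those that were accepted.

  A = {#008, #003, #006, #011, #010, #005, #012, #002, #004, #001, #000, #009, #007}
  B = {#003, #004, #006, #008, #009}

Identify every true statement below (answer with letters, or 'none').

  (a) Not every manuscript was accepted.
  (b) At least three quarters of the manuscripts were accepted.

(a)

|A| = 13, |A ∩ B| = 5, |A ∖ B| = 8.
(a) A ⊄ B (|A ∖ B| ≥ 1): holds.
(b) |A ∩ B| / |A| ≥ 3/4: fails.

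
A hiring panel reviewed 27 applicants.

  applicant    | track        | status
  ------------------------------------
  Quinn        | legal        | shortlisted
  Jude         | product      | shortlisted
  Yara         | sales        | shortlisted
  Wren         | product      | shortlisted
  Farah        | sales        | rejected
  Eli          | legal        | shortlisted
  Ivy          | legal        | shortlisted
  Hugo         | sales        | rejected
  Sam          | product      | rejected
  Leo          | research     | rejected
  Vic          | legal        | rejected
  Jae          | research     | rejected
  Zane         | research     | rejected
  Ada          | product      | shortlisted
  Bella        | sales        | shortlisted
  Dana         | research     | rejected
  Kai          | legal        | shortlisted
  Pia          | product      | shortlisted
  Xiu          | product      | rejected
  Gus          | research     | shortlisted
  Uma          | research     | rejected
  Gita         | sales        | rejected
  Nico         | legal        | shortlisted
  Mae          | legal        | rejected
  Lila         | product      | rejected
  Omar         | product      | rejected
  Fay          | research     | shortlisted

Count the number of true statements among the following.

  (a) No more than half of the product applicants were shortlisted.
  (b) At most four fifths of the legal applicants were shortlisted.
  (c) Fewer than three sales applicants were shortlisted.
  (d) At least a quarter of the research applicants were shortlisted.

(a) product: |A| = 8, |A ∩ B| = 4; needs |A ∩ B| ≤ |A ∖ B| — true.
(b) legal: |A| = 7, |A ∩ B| = 5; needs |A ∩ B| / |A| ≤ 4/5 — true.
(c) sales: |A| = 5, |A ∩ B| = 2; needs |A ∩ B| < 3 — true.
(d) research: |A| = 7, |A ∩ B| = 2; needs |A ∩ B| / |A| ≥ 1/4 — true.

4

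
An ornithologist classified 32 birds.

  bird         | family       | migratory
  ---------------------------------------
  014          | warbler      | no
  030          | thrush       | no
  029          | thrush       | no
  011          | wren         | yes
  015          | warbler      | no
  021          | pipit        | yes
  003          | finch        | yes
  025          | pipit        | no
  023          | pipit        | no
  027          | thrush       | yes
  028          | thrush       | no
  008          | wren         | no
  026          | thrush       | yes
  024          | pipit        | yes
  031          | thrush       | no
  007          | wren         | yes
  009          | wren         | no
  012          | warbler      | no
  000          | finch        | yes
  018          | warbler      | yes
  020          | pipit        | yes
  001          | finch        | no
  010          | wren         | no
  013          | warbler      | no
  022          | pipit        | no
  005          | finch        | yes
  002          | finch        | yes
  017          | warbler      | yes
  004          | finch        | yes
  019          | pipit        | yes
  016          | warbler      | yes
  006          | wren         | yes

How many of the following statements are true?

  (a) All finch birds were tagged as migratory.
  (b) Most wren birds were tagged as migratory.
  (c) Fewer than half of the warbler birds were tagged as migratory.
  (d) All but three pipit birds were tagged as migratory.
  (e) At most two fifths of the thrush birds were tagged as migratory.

3

(a) finch: |A| = 6, |A ∩ B| = 5; needs A ⊆ B, i.e. every element of A is in B (|A ∖ B| = 0) — false.
(b) wren: |A| = 6, |A ∩ B| = 3; needs |A ∩ B| > |A ∖ B| — false.
(c) warbler: |A| = 7, |A ∩ B| = 3; needs |A ∩ B| < |A ∖ B| — true.
(d) pipit: |A| = 7, |A ∩ B| = 4; needs |A ∖ B| = 3 — true.
(e) thrush: |A| = 6, |A ∩ B| = 2; needs |A ∩ B| / |A| ≤ 2/5 — true.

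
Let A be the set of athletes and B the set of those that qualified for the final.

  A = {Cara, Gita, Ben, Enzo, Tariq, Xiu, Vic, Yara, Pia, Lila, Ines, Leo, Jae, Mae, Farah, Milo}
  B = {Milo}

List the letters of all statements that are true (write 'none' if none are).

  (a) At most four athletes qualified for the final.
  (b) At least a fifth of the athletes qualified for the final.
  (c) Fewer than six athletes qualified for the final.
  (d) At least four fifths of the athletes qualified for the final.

(a), (c)

|A| = 16, |A ∩ B| = 1, |A ∖ B| = 15.
(a) |A ∩ B| ≤ 4: holds.
(b) |A ∩ B| / |A| ≥ 1/5: fails.
(c) |A ∩ B| < 6: holds.
(d) |A ∩ B| / |A| ≥ 4/5: fails.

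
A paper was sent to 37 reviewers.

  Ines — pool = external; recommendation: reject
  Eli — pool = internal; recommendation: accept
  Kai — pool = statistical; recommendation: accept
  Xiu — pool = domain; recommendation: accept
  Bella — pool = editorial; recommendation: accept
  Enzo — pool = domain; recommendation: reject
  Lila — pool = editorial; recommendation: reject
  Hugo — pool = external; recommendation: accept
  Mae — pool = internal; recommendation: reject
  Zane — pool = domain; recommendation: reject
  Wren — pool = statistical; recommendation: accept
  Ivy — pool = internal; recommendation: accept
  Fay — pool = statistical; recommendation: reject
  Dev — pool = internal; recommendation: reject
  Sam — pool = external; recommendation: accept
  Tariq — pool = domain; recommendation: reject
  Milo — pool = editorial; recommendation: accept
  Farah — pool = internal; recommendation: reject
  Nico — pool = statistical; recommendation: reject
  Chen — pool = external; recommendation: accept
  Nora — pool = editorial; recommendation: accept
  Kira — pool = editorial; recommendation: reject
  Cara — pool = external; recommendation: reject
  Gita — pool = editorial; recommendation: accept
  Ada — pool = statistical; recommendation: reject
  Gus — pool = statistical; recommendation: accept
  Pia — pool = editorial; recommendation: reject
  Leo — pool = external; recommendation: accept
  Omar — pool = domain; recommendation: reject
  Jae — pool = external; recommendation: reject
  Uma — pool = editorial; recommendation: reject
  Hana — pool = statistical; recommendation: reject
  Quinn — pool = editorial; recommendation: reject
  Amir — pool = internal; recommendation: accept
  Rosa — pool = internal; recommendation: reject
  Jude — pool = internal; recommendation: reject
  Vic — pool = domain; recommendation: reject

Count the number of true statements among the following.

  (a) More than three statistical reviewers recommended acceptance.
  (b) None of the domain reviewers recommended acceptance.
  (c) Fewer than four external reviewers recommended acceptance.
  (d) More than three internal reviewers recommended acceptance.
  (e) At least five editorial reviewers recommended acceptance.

(a) statistical: |A| = 7, |A ∩ B| = 3; needs |A ∩ B| > 3 — false.
(b) domain: |A| = 6, |A ∩ B| = 1; needs A ∩ B = ∅ (|A ∩ B| = 0) — false.
(c) external: |A| = 7, |A ∩ B| = 4; needs |A ∩ B| < 4 — false.
(d) internal: |A| = 8, |A ∩ B| = 3; needs |A ∩ B| > 3 — false.
(e) editorial: |A| = 9, |A ∩ B| = 4; needs |A ∩ B| ≥ 5 — false.

0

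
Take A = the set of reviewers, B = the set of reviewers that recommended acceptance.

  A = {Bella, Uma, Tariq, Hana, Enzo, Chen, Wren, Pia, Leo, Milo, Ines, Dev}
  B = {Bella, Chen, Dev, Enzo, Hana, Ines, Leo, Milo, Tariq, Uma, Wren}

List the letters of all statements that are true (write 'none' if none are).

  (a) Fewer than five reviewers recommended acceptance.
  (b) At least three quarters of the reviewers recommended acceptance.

(b)

|A| = 12, |A ∩ B| = 11, |A ∖ B| = 1.
(a) |A ∩ B| < 5: fails.
(b) |A ∩ B| / |A| ≥ 3/4: holds.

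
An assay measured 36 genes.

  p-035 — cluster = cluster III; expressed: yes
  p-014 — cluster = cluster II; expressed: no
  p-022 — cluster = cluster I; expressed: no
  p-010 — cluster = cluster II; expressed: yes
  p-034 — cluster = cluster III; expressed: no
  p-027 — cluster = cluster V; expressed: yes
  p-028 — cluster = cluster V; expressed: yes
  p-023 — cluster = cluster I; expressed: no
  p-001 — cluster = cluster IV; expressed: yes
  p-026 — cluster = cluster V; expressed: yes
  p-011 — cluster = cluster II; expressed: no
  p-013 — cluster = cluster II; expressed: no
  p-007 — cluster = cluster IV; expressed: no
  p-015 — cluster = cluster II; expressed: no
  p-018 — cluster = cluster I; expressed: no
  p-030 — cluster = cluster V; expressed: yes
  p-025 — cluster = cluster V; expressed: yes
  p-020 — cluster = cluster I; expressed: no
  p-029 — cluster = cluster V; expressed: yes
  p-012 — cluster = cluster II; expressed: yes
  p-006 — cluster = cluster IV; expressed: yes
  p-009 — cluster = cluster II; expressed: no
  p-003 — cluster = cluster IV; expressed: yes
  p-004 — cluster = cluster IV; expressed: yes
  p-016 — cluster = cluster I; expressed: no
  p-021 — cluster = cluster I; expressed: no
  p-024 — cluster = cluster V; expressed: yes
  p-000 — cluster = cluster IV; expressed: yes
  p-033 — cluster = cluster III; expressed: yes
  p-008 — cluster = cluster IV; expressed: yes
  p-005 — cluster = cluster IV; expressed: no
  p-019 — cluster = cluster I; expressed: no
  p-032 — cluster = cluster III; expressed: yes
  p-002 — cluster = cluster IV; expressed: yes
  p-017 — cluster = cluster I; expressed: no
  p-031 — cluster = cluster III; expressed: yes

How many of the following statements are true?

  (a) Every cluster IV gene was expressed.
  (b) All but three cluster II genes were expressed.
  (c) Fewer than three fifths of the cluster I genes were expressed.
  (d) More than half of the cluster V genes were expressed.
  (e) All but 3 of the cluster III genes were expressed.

(a) cluster IV: |A| = 9, |A ∩ B| = 7; needs A ⊆ B, i.e. every element of A is in B (|A ∖ B| = 0) — false.
(b) cluster II: |A| = 7, |A ∩ B| = 2; needs |A ∖ B| = 3 — false.
(c) cluster I: |A| = 8, |A ∩ B| = 0; needs |A ∩ B| / |A| < 3/5 — true.
(d) cluster V: |A| = 7, |A ∩ B| = 7; needs |A ∩ B| > |A ∖ B| — true.
(e) cluster III: |A| = 5, |A ∩ B| = 4; needs |A ∖ B| = 3 — false.

2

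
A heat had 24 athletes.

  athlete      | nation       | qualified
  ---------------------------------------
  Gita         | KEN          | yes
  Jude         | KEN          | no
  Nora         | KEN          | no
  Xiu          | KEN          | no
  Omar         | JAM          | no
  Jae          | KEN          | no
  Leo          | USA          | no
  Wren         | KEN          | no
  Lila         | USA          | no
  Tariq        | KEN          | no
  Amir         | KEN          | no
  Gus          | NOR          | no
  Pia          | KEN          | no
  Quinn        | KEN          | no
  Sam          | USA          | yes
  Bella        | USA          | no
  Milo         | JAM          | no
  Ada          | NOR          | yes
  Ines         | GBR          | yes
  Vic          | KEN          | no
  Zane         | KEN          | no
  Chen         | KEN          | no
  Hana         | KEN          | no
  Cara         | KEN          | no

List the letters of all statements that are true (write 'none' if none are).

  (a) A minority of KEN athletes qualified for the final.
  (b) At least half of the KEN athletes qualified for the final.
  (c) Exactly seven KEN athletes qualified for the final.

(a)

|A| = 15, |A ∩ B| = 1, |A ∖ B| = 14.
(a) |A ∩ B| < |A ∖ B|: holds.
(b) |A ∩ B| ≥ |A ∖ B|: fails.
(c) |A ∩ B| = 7: fails.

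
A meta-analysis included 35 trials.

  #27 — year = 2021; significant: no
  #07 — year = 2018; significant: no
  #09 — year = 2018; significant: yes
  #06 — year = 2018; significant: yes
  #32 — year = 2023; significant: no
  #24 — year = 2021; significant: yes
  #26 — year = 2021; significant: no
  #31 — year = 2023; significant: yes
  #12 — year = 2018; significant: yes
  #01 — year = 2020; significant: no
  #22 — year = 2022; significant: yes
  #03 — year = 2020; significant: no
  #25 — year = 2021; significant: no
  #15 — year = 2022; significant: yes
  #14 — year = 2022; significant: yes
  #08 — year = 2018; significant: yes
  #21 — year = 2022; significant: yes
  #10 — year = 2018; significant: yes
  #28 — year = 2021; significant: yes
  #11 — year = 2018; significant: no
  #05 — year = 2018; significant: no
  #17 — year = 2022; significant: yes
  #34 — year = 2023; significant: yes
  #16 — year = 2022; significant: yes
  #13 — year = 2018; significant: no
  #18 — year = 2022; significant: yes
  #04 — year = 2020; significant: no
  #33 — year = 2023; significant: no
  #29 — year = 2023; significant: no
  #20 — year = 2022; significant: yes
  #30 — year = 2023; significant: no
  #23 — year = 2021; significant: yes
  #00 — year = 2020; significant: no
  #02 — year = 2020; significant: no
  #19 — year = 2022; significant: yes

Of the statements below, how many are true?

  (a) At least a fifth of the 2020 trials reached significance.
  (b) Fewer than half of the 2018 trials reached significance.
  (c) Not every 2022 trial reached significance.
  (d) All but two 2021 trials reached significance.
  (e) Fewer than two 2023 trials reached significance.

(a) 2020: |A| = 5, |A ∩ B| = 0; needs |A ∩ B| / |A| ≥ 1/5 — false.
(b) 2018: |A| = 9, |A ∩ B| = 5; needs |A ∩ B| < |A ∖ B| — false.
(c) 2022: |A| = 9, |A ∩ B| = 9; needs A ⊄ B (|A ∖ B| ≥ 1) — false.
(d) 2021: |A| = 6, |A ∩ B| = 3; needs |A ∖ B| = 2 — false.
(e) 2023: |A| = 6, |A ∩ B| = 2; needs |A ∩ B| < 2 — false.

0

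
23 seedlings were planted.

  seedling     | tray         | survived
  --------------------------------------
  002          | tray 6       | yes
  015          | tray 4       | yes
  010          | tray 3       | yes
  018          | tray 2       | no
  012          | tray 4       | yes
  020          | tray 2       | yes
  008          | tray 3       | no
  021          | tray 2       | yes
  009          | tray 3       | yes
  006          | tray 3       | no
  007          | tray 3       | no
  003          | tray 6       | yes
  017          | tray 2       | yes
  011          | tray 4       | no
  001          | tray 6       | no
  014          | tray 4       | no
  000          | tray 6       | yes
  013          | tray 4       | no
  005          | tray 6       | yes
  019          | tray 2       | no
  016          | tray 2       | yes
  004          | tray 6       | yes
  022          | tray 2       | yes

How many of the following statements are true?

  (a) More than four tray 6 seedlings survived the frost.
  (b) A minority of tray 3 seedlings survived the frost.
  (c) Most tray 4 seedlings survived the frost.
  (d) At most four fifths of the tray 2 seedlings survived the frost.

(a) tray 6: |A| = 6, |A ∩ B| = 5; needs |A ∩ B| > 4 — true.
(b) tray 3: |A| = 5, |A ∩ B| = 2; needs |A ∩ B| < |A ∖ B| — true.
(c) tray 4: |A| = 5, |A ∩ B| = 2; needs |A ∩ B| > |A ∖ B| — false.
(d) tray 2: |A| = 7, |A ∩ B| = 5; needs |A ∩ B| / |A| ≤ 4/5 — true.

3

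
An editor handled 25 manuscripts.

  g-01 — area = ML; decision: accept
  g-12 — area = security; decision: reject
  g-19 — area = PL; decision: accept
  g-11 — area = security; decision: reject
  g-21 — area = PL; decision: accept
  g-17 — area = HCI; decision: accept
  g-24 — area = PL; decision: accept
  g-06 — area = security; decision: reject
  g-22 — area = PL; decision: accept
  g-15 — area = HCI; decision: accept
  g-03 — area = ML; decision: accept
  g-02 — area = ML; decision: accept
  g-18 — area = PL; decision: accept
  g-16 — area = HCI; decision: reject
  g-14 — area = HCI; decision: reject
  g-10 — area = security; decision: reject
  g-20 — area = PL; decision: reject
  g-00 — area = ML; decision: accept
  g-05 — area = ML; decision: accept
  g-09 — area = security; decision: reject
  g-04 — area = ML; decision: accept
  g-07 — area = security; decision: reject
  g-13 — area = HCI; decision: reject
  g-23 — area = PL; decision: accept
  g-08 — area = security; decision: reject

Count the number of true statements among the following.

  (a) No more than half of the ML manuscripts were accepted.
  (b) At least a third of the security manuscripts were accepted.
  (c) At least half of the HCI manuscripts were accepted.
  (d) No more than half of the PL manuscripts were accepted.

(a) ML: |A| = 6, |A ∩ B| = 6; needs |A ∩ B| ≤ |A ∖ B| — false.
(b) security: |A| = 7, |A ∩ B| = 0; needs |A ∩ B| / |A| ≥ 1/3 — false.
(c) HCI: |A| = 5, |A ∩ B| = 2; needs |A ∩ B| ≥ |A ∖ B| — false.
(d) PL: |A| = 7, |A ∩ B| = 6; needs |A ∩ B| ≤ |A ∖ B| — false.

0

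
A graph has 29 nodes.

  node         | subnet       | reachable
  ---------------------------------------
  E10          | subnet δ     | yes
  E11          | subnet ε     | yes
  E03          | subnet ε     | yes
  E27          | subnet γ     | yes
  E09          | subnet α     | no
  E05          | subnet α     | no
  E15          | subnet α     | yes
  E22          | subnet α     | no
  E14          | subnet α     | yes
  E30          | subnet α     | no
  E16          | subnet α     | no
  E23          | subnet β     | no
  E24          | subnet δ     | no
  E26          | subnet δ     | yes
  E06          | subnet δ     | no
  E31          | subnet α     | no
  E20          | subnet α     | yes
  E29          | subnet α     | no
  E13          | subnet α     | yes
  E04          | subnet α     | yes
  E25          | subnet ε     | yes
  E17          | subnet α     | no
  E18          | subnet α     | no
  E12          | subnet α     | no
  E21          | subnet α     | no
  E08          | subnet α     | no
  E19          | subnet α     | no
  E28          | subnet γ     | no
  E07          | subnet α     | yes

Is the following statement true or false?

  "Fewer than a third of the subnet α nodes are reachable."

'Fewer than a third of the subnet α nodes are reachable' holds iff |A ∩ B| / |A| < 1/3.
|A| = 19, |A ∩ B| = 6, |A ∖ B| = 13.
|A ∩ B|/|A| = 6/19, so the statement is true.

True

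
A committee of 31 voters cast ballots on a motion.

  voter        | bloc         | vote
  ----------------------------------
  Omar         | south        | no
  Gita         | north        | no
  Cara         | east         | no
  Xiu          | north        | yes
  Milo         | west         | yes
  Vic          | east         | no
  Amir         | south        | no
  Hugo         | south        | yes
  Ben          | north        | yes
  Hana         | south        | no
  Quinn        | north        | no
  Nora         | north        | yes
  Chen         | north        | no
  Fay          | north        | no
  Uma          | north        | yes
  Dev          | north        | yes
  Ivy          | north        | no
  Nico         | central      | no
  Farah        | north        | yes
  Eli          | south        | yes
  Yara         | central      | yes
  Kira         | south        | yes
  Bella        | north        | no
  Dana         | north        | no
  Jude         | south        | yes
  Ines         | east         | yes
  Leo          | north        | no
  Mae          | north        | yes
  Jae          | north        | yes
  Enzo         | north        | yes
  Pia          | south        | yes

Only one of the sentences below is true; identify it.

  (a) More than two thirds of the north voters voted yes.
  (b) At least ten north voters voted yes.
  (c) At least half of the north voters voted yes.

|A| = 17, |A ∩ B| = 9, |A ∖ B| = 8.
(a) requires |A ∩ B| / |A| > 2/3: false.
(b) requires |A ∩ B| ≥ 10: false.
(c) requires |A ∩ B| ≥ |A ∖ B|: true.

(c)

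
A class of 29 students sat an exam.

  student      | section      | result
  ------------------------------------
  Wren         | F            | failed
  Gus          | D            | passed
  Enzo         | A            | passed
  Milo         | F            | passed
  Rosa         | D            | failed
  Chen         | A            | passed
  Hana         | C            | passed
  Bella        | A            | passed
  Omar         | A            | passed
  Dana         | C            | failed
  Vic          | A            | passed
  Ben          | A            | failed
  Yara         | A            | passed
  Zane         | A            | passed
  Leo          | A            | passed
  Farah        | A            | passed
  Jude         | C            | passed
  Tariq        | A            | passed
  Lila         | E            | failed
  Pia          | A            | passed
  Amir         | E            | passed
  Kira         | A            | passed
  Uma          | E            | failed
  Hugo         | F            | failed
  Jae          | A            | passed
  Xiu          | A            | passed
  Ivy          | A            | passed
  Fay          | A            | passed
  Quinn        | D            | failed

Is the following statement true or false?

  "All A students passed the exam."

The determiner here denotes the relation: A ⊆ B, i.e. every element of A is in B (|A ∖ B| = 0).
|A| = 17, |A ∩ B| = 16, |A ∖ B| = 1.
So the statement is false.

False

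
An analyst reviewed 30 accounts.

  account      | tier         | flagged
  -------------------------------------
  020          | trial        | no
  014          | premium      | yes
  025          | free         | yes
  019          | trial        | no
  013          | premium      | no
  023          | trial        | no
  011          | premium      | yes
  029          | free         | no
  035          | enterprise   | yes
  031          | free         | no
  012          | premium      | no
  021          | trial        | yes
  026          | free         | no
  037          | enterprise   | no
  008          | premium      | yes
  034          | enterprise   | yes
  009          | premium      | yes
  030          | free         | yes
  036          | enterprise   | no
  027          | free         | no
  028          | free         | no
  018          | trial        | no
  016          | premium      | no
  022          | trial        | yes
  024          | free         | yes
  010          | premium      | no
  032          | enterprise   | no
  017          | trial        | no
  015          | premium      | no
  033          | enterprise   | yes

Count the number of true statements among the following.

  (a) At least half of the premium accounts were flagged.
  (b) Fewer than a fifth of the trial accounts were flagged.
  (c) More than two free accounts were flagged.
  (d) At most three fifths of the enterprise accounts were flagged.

2

(a) premium: |A| = 9, |A ∩ B| = 4; needs |A ∩ B| ≥ |A ∖ B| — false.
(b) trial: |A| = 7, |A ∩ B| = 2; needs |A ∩ B| / |A| < 1/5 — false.
(c) free: |A| = 8, |A ∩ B| = 3; needs |A ∩ B| > 2 — true.
(d) enterprise: |A| = 6, |A ∩ B| = 3; needs |A ∩ B| / |A| ≤ 3/5 — true.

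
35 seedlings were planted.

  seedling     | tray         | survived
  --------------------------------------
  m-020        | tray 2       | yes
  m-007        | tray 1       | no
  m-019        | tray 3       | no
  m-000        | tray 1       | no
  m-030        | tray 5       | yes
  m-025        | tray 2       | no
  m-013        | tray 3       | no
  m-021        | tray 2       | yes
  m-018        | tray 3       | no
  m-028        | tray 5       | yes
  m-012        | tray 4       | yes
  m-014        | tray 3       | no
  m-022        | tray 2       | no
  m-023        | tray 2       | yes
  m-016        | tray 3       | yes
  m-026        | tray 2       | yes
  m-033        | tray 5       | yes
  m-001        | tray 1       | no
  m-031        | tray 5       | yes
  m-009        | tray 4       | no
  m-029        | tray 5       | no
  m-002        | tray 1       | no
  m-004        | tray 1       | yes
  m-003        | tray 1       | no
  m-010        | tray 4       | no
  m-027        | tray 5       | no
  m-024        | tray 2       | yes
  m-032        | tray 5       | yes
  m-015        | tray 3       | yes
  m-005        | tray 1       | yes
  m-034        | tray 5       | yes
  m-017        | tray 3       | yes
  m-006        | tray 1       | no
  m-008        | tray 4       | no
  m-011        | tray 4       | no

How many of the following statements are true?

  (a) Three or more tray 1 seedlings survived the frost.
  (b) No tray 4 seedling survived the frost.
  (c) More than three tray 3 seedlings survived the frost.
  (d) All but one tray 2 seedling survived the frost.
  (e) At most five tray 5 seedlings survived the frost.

(a) tray 1: |A| = 8, |A ∩ B| = 2; needs |A ∩ B| ≥ 3 — false.
(b) tray 4: |A| = 5, |A ∩ B| = 1; needs A ∩ B = ∅ (|A ∩ B| = 0) — false.
(c) tray 3: |A| = 7, |A ∩ B| = 3; needs |A ∩ B| > 3 — false.
(d) tray 2: |A| = 7, |A ∩ B| = 5; needs |A ∖ B| = 1 — false.
(e) tray 5: |A| = 8, |A ∩ B| = 6; needs |A ∩ B| ≤ 5 — false.

0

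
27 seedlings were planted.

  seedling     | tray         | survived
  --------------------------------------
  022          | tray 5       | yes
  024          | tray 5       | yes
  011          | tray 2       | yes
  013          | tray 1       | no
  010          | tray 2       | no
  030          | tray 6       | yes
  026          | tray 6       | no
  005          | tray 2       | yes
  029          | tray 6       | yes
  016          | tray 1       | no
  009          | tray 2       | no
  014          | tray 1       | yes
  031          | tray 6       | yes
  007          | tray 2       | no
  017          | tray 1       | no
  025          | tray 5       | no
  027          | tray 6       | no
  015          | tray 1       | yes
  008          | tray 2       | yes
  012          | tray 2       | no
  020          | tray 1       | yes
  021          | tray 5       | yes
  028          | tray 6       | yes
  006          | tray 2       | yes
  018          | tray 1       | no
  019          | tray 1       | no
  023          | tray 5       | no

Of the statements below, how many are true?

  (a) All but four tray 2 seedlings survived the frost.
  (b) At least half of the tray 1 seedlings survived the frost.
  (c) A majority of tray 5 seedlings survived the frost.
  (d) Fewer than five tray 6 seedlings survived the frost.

(a) tray 2: |A| = 8, |A ∩ B| = 4; needs |A ∖ B| = 4 — true.
(b) tray 1: |A| = 8, |A ∩ B| = 3; needs |A ∩ B| ≥ |A ∖ B| — false.
(c) tray 5: |A| = 5, |A ∩ B| = 3; needs |A ∩ B| > |A ∖ B| — true.
(d) tray 6: |A| = 6, |A ∩ B| = 4; needs |A ∩ B| < 5 — true.

3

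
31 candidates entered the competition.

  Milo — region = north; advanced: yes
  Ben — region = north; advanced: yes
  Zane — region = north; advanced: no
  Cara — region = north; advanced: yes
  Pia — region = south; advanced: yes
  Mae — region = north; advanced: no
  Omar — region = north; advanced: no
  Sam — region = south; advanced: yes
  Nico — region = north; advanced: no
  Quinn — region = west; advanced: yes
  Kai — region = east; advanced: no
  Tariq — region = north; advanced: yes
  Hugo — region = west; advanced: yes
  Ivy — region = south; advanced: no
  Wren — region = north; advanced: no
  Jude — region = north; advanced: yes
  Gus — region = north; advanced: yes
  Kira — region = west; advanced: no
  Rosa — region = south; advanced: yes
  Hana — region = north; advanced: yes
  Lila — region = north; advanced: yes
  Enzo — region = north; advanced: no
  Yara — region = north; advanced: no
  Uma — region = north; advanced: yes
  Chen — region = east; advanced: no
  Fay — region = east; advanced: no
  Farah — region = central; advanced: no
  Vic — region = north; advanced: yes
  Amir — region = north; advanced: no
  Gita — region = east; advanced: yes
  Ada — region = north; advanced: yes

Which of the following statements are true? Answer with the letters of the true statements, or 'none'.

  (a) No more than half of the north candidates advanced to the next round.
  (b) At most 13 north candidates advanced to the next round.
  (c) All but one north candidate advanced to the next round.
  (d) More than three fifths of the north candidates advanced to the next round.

|A| = 19, |A ∩ B| = 11, |A ∖ B| = 8.
(a) |A ∩ B| ≤ |A ∖ B|: fails.
(b) |A ∩ B| ≤ 13: holds.
(c) |A ∖ B| = 1: fails.
(d) |A ∩ B| / |A| > 3/5: fails.

(b)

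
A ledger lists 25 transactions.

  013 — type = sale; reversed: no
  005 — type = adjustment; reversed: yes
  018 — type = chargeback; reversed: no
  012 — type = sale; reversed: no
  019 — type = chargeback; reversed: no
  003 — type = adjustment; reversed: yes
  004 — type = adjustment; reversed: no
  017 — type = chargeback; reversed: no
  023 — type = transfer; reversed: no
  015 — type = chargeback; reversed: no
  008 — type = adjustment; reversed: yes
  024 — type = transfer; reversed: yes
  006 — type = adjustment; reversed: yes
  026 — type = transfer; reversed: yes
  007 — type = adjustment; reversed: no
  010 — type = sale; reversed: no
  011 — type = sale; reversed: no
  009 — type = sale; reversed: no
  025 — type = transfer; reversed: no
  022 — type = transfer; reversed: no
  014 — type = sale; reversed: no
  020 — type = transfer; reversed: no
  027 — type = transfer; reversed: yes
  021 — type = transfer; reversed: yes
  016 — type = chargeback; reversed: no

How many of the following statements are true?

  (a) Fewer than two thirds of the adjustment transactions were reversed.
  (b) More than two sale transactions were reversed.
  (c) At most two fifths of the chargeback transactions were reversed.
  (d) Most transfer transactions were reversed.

(a) adjustment: |A| = 6, |A ∩ B| = 4; needs |A ∩ B| / |A| < 2/3 — false.
(b) sale: |A| = 6, |A ∩ B| = 0; needs |A ∩ B| > 2 — false.
(c) chargeback: |A| = 5, |A ∩ B| = 0; needs |A ∩ B| / |A| ≤ 2/5 — true.
(d) transfer: |A| = 8, |A ∩ B| = 4; needs |A ∩ B| > |A ∖ B| — false.

1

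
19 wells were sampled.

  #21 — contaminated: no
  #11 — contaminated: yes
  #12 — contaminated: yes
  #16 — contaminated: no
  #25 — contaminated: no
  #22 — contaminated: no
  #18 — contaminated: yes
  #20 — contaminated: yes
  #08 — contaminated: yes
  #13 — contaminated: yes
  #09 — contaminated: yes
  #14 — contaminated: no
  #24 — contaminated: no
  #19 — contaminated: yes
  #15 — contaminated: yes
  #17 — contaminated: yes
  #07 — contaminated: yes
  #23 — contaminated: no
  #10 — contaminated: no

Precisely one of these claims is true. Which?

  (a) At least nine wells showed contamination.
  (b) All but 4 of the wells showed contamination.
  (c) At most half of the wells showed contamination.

(a)

|A| = 19, |A ∩ B| = 11, |A ∖ B| = 8.
(a) requires |A ∩ B| ≥ 9: true.
(b) requires |A ∖ B| = 4: false.
(c) requires |A ∩ B| ≤ |A ∖ B|: false.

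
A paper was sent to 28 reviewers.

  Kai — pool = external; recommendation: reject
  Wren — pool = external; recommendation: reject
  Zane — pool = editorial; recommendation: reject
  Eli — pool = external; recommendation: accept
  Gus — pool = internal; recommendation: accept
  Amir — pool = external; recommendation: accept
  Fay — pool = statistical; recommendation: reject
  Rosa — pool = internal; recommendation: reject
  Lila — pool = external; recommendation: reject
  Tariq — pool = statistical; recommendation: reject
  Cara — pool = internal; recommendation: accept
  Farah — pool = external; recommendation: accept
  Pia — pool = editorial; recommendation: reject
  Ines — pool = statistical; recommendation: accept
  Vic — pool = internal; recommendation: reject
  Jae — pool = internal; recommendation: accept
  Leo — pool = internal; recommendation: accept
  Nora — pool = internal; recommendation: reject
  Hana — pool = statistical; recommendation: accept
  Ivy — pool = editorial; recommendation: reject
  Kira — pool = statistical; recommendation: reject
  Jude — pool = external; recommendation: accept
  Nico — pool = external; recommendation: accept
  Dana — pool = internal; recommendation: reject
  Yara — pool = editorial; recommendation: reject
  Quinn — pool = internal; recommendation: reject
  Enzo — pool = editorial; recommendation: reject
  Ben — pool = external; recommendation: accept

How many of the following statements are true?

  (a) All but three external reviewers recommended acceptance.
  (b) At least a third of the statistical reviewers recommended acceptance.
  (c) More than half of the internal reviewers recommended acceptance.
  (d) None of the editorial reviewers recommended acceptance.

(a) external: |A| = 9, |A ∩ B| = 6; needs |A ∖ B| = 3 — true.
(b) statistical: |A| = 5, |A ∩ B| = 2; needs |A ∩ B| / |A| ≥ 1/3 — true.
(c) internal: |A| = 9, |A ∩ B| = 4; needs |A ∩ B| > |A ∖ B| — false.
(d) editorial: |A| = 5, |A ∩ B| = 0; needs A ∩ B = ∅ (|A ∩ B| = 0) — true.

3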